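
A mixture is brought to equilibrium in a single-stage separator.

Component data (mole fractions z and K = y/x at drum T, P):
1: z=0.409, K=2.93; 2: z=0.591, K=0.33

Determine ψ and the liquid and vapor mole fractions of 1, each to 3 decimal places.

ψ = 0.304, x_1 = 0.258, y_1 = 0.755

Newton iteration, ψ⁰ = 0.34:
  ψ = 0.340: g = -0.0362, g' = -1.000 → ψ = 0.304
Converged at ψ = 0.304.
Compositions from xᵢ = zᵢ/(1+ψ(Kᵢ−1)), yᵢ = Kᵢxᵢ:
  1: x = 0.258, y = 0.755
  2: x = 0.742, y = 0.245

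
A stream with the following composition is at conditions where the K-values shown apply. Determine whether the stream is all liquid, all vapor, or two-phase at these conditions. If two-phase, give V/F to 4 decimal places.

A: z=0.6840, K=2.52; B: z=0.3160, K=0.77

ΣzᵢKᵢ = 1.9670; Σzᵢ/Kᵢ = 0.6818.
Since Σzᵢ/Kᵢ < 1 the mixture is above its dew point — single vapor phase.

all vapor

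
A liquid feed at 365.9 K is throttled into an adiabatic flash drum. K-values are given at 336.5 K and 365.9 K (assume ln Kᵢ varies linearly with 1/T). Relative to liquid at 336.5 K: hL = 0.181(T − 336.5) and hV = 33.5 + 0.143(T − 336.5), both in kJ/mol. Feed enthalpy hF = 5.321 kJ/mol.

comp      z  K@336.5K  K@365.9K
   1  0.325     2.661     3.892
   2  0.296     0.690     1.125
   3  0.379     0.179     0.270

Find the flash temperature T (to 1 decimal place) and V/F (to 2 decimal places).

T = 338.0 K, V/F = 0.15

Adiabatic flash: solve Rachford–Rice at each trial T, then check hF = ψ·hV(T) + (1−ψ)·hL(T).
  T = 336.5 K: K = (2.661, 0.690, 0.179), RR gives ψ = 0.130, H_out = 4.355 kJ/mol
  T = 365.9 K: K = (3.892, 1.125, 0.270), RR gives ψ = 0.483, H_out = 20.952 kJ/mol
  T = 351.2 K: K = (3.244, 0.890, 0.222), RR gives ψ = 0.318, H_out = 13.133 kJ/mol
  T = 343.9 K: K = (2.946, 0.787, 0.200), RR gives ψ = 0.229, H_out = 8.939 kJ/mol
  T = 340.2 K: K = (2.802, 0.737, 0.189), RR gives ψ = 0.181, H_out = 6.698 kJ/mol
  T = 338.4 K: K = (2.733, 0.714, 0.184), RR gives ψ = 0.156, H_out = 5.573 kJ/mol
Linear interpolation between T = 336.5 (H_out = 4.355) and T = 338.4 (H_out = 5.573) on hF = 5.321 gives T ≈ 338.0 K, at which ψ = 0.15.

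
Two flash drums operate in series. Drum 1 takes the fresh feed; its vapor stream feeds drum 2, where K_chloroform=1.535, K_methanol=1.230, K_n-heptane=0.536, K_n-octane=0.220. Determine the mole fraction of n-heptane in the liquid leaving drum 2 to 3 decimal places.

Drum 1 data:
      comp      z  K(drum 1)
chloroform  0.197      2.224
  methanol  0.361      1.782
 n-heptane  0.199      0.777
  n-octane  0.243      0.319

Drum 1:
Rachford–Rice: g(ψ₁) = Σ zᵢ(Kᵢ−1)/(1+ψ₁(Kᵢ−1)) = 0.
Check two-phase: ΣzᵢKᵢ = 1.314 > 1 and Σzᵢ/Kᵢ = 1.309 > 1, so g(0) = 0.314 > 0 and g(1) = -0.309 < 0.
Newton–Raphson from ψ₁ = 0.5:
  ψ₁ = 0.500: g = 0.0517, g' = -0.499 → ψ₁ = 0.603
  ψ₁ = 0.603: g = -0.0017, g' = -0.538 → ψ₁ = 0.600
Converged at ψ₁ = 0.600.
Drum-1 compositions:
  chloroform: x = 0.114, y = 0.253
  methanol: x = 0.246, y = 0.438
  n-heptane: x = 0.230, y = 0.179
  n-octane: x = 0.411, y = 0.131
Drum-2 feed = drum-1 vapor: z₂ = (0.2526, 0.4378, 0.1785, 0.1311).
Drum 2:
Rachford–Rice: g(ψ₂) = Σ zᵢ(Kᵢ−1)/(1+ψ₂(Kᵢ−1)) = 0.
Check two-phase: ΣzᵢKᵢ = 1.051 > 1 and Σzᵢ/Kᵢ = 1.449 > 1, so g(0) = 0.051 > 0 and g(1) = -0.449 < 0.
Iterate (Newton) starting at ψ₂ = 0.5:
  ψ₂ = 0.500: g = -0.0786, g' = -0.343 → ψ₂ = 0.271
  ψ₂ = 0.271: g = -0.0116, g' = -0.254 → ψ₂ = 0.225
  ψ₂ = 0.225: g = -0.0002, g' = -0.244 → ψ₂ = 0.224
Converged at ψ₂ = 0.224.
  chloroform: x = 0.226, y = 0.346
  methanol: x = 0.416, y = 0.512
  n-heptane: x = 0.199, y = 0.107
  n-octane: x = 0.159, y = 0.035

x_n-heptane (drum 2) = 0.199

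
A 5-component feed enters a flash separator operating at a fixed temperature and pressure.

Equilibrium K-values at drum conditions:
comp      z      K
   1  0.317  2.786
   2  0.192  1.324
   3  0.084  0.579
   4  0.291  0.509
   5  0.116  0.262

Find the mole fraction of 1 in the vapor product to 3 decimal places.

y_1 = 0.479

Material balance + equilibrium reduce to Σ zᵢ(Kᵢ−1)/(1+β(Kᵢ−1)) = 0.
Feasibility: ΣzᵢKᵢ = 1.365, Σzᵢ/Kᵢ = 1.418 — both > 1, two phases present.
Iterate (Newton) starting at β = 0.41:
  β = 0.410: g = 0.0374, g' = -0.614 → β = 0.471
Converged at β = 0.471.
Compositions from xᵢ = zᵢ/(1+β(Kᵢ−1)), yᵢ = Kᵢxᵢ:
  1: x = 0.172, y = 0.479
  2: x = 0.167, y = 0.221
  3: x = 0.105, y = 0.061
  4: x = 0.379, y = 0.193
  5: x = 0.178, y = 0.047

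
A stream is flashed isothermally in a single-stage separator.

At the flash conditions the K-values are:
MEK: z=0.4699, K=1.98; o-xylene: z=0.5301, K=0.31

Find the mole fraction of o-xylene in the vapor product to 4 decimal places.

Let ψ = V/F and solve Σ zᵢ(Kᵢ−1)/(1+ψ(Kᵢ−1)) = 0.
Check two-phase: ΣzᵢKᵢ = 1.0947 > 1 and Σzᵢ/Kᵢ = 1.9473 > 1, so g(0) = 0.0947 > 0 and g(1) = -0.9473 < 0.
Binary case is linear: z₁(K₁−1)(1+ψ(K₂−1)) + z₂(K₂−1)(1+ψ(K₁−1)) = 0
⇒ ψ = [z₁(K₁−1)+z₂(K₂−1)] / [−(K₁−1)(K₂−1)] = 0.09473/0.67620 = 0.1401
Compositions from xᵢ = zᵢ/(1+ψ(Kᵢ−1)), yᵢ = Kᵢxᵢ:
  MEK: x = 0.4132, y = 0.8181
  o-xylene: x = 0.5868, y = 0.1819

y_o-xylene = 0.1819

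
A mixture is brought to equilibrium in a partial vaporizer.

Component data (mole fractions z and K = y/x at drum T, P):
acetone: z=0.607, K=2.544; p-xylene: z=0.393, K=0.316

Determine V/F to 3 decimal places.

Newton–Raphson from V/F = 0.5:
  V/F = 0.500: g = 0.1204, g' = -0.886 → V/F = 0.636
  V/F = 0.636: g = -0.0029, g' = -0.944 → V/F = 0.633
Converged at V/F = 0.633.

V/F = 0.633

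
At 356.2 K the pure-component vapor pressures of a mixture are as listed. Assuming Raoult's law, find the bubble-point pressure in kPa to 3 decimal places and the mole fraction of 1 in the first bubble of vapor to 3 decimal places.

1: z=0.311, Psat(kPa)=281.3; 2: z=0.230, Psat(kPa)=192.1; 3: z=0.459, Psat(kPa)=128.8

At the bubble point ψ → 0, so ΣzᵢKᵢ = 1 with Kᵢ = Pᵢˢᵃᵗ/P ⇒ P = ΣzᵢPᵢˢᵃᵗ.
P = 0.311·281.3 + 0.230·192.1 + 0.459·128.8 = 190.787 kPa
yᵢ = zᵢPᵢˢᵃᵗ/P ⇒ y_1 = 0.311·281.3/190.787 = 0.459

Pbub = 190.787 kPa, y_1 = 0.459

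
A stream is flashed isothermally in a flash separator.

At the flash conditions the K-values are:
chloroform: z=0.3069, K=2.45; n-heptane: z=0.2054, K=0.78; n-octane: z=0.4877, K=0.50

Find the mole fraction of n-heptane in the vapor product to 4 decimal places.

y_n-heptane = 0.1695

Newton–Raphson from β = 0.69:
  β = 0.6900: g = -0.20312, g' = -0.4592 → β = 0.2477
  β = 0.2477: g = 0.00129, g' = -0.5192 → β = 0.2502
Converged at β = 0.2502.
Compositions from xᵢ = zᵢ/(1+β(Kᵢ−1)), yᵢ = Kᵢxᵢ:
  chloroform: x = 0.2252, y = 0.5517
  n-heptane: x = 0.2174, y = 0.1695
  n-octane: x = 0.5574, y = 0.2787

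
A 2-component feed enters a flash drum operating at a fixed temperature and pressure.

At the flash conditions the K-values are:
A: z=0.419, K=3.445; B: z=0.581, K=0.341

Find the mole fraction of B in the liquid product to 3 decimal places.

x_B = 0.788

Material balance + equilibrium reduce to Σ zᵢ(Kᵢ−1)/(1+ψ(Kᵢ−1)) = 0.
Feasibility: ΣzᵢKᵢ = 1.642, Σzᵢ/Kᵢ = 1.825 — both > 1, two phases present.
Binary case is linear: z₁(K₁−1)(1+ψ(K₂−1)) + z₂(K₂−1)(1+ψ(K₁−1)) = 0
⇒ ψ = [z₁(K₁−1)+z₂(K₂−1)] / [−(K₁−1)(K₂−1)] = 0.6416/1.6113 = 0.398
Compositions from xᵢ = zᵢ/(1+ψ(Kᵢ−1)), yᵢ = Kᵢxᵢ:
  A: x = 0.212, y = 0.731
  B: x = 0.788, y = 0.269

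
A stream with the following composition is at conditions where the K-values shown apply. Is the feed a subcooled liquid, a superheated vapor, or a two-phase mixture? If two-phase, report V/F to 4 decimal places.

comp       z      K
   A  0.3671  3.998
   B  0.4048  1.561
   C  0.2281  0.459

superheated vapor

ΣzᵢKᵢ = 2.2043; Σzᵢ/Kᵢ = 0.8481.
Since Σzᵢ/Kᵢ < 1 the mixture is above its dew point — single vapor phase.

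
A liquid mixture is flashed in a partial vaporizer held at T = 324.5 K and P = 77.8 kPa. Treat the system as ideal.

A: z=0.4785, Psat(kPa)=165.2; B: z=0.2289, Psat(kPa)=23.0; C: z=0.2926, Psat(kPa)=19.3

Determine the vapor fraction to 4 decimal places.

ψ = 0.1902

Raoult's law: Kᵢ = Pᵢˢᵃᵗ/P = Pᵢˢᵃᵗ/77.8.
  K_A = 165.2/77.8 = 2.123393, K_B = 23.0/77.8 = 0.295630, K_C = 19.3/77.8 = 0.248072
Let ψ = V/F and solve Σ zᵢ(Kᵢ−1)/(1+ψ(Kᵢ−1)) = 0.
g(0) = ΣzᵢKᵢ − 1 = 0.1563 and g(1) = 1 − Σzᵢ/Kᵢ = -1.1791, so a root lies in (0, 1).
Newton iteration, ψ⁰ = 0.53:
  ψ = 0.5300: g = -0.28613, g' = -0.9837 → ψ = 0.2391
  ψ = 0.2391: g = -0.03842, g' = -0.7854 → ψ = 0.1902
Converged at ψ = 0.1902.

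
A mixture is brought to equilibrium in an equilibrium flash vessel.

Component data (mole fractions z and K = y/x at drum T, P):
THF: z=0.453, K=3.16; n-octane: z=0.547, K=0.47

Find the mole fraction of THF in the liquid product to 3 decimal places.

Binary case is linear: z₁(K₁−1)(1+β(K₂−1)) + z₂(K₂−1)(1+β(K₁−1)) = 0
⇒ β = [z₁(K₁−1)+z₂(K₂−1)] / [−(K₁−1)(K₂−1)] = 0.6886/1.1448 = 0.601
Compositions from xᵢ = zᵢ/(1+β(Kᵢ−1)), yᵢ = Kᵢxᵢ:
  THF: x = 0.197, y = 0.623
  n-octane: x = 0.803, y = 0.377

x_THF = 0.197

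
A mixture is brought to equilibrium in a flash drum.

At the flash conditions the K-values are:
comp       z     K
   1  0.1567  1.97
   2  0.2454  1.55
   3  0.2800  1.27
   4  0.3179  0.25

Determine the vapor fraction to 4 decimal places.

Rachford–Rice: g(ψ) = Σ zᵢ(Kᵢ−1)/(1+ψ(Kᵢ−1)) = 0.
Feasibility: ΣzᵢKᵢ = 1.1241, Σzᵢ/Kᵢ = 1.7299 — both > 1, two phases present.
Newton–Raphson from ψ = 0.64:
  ψ = 0.6400: g = -0.20044, g' = -0.7729 → ψ = 0.3807
  ψ = 0.3807: g = -0.04253, g' = -0.4965 → ψ = 0.2950
  ψ = 0.2950: g = -0.00183, g' = -0.4565 → ψ = 0.2910
Converged at ψ = 0.2910.

ψ = 0.2910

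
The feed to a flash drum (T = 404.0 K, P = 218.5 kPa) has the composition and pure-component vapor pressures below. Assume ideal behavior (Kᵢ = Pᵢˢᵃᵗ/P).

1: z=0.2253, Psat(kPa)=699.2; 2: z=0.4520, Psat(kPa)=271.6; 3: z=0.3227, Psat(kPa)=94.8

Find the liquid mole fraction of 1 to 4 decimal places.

x_1 = 0.0910

Raoult's law: Kᵢ = Pᵢˢᵃᵗ/P = Pᵢˢᵃᵗ/218.5.
  K_1 = 699.2/218.5 = 3.200000, K_2 = 271.6/218.5 = 1.243021, K_3 = 94.8/218.5 = 0.433867
Material balance + equilibrium reduce to Σ zᵢ(Kᵢ−1)/(1+V/F(Kᵢ−1)) = 0.
Check two-phase: ΣzᵢKᵢ = 1.4228 > 1 and Σzᵢ/Kᵢ = 1.1778 > 1, so g(0) = 0.4228 > 0 and g(1) = -0.1778 < 0.
Iterate (Newton) starting at V/F = 0.5:
  V/F = 0.5000: g = 0.07915, g' = -0.4697 → V/F = 0.6685
  V/F = 0.6685: g = 0.00117, g' = -0.4661 → V/F = 0.6710
Converged at V/F = 0.6710.
Compositions from xᵢ = zᵢ/(1+V/F(Kᵢ−1)), yᵢ = Kᵢxᵢ:
  1: x = 0.0910, y = 0.2911
  2: x = 0.3886, y = 0.4831
  3: x = 0.5204, y = 0.2258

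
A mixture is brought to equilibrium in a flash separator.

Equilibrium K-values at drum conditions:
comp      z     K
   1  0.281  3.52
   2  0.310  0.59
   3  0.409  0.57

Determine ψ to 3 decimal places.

Let ψ = V/F and solve Σ zᵢ(Kᵢ−1)/(1+ψ(Kᵢ−1)) = 0.
g(0) = ΣzᵢKᵢ − 1 = 0.405 and g(1) = 1 − Σzᵢ/Kᵢ = -0.323, so a root lies in (0, 1).
Iterate (Newton) starting at ψ = 0.5:
  ψ = 0.500: g = -0.0706, g' = -0.555 → ψ = 0.373
  ψ = 0.373: g = 0.0057, g' = -0.654 → ψ = 0.381
Converged at ψ = 0.381.

ψ = 0.381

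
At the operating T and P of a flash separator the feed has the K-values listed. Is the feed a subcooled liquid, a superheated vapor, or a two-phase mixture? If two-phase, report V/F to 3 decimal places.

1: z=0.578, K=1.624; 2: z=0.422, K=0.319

ΣzᵢKᵢ = 1.073; Σzᵢ/Kᵢ = 1.679.
Both exceed 1, so a two-phase solution exists.
Let ψ = V/F and solve Σ zᵢ(Kᵢ−1)/(1+ψ(Kᵢ−1)) = 0.
Binary case is linear: z₁(K₁−1)(1+ψ(K₂−1)) + z₂(K₂−1)(1+ψ(K₁−1)) = 0
⇒ ψ = [z₁(K₁−1)+z₂(K₂−1)] / [−(K₁−1)(K₂−1)] = 0.0733/0.4249 = 0.172

two-phase, V/F = 0.172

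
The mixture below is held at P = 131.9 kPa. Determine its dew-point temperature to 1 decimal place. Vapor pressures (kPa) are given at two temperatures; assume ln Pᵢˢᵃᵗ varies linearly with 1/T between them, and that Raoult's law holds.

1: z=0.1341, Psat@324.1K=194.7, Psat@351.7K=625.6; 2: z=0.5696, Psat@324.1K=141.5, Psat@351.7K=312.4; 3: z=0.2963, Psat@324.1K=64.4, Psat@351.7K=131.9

Dew-point temperature: Σzᵢ·P/Pᵢˢᵃᵗ(T) = 1. Interpolate ln Pᵢˢᵃᵗ = aᵢ + bᵢ/T.
  T = 324.1 K: ΣzᵢP/Pᵢˢᵃᵗ = 1.2287
  T = 351.7 K: ΣzᵢP/Pᵢˢᵃᵗ = 0.5651
  T = 337.9 K: ΣzᵢP/Pᵢˢᵃᵗ = 0.8190
  T = 331.0 K: ΣzᵢP/Pᵢˢᵃᵗ = 0.9985
  T = 327.6 K: ΣzᵢP/Pᵢˢᵃᵗ = 1.1046
  T = 329.3 K: ΣzᵢP/Pᵢˢᵃᵗ = 1.0499
  T = 330.1 K: ΣzᵢP/Pᵢˢᵃᵗ = 1.0253
Interpolating between 330.1 K and 331.0 K gives T ≈ 330.9 K.

T = 330.9 K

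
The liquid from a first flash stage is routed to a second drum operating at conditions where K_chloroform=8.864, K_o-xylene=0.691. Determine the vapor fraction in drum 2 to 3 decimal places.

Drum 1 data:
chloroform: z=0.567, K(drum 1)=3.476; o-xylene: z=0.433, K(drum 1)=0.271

V/F (drum 2) = 0.638

Drum 1:
Rachford–Rice: g(ψ₁) = Σ zᵢ(Kᵢ−1)/(1+ψ₁(Kᵢ−1)) = 0.
Check two-phase: ΣzᵢKᵢ = 2.088 > 1 and Σzᵢ/Kᵢ = 1.761 > 1, so g(0) = 1.088 > 0 and g(1) = -0.761 < 0.
Binary case is linear: z₁(K₁−1)(1+ψ₁(K₂−1)) + z₂(K₂−1)(1+ψ₁(K₁−1)) = 0
⇒ ψ₁ = [z₁(K₁−1)+z₂(K₂−1)] / [−(K₁−1)(K₂−1)] = 1.0882/1.8050 = 0.603
Drum-1 compositions:
  chloroform: x = 0.227, y = 0.791
  o-xylene: x = 0.773, y = 0.209
Drum-2 feed = drum-1 liquid: z₂ = (0.2275, 0.7725).
Drum 2:
Material balance + equilibrium reduce to Σ zᵢ(Kᵢ−1)/(1+ψ₂(Kᵢ−1)) = 0.
Feasibility: ΣzᵢKᵢ = 2.550, Σzᵢ/Kᵢ = 1.144 — both > 1, two phases present.
Binary case is linear: z₁(K₁−1)(1+ψ₂(K₂−1)) + z₂(K₂−1)(1+ψ₂(K₁−1)) = 0
⇒ ψ₂ = [z₁(K₁−1)+z₂(K₂−1)] / [−(K₁−1)(K₂−1)] = 1.5500/2.4300 = 0.638
  chloroform: x = 0.038, y = 0.335
  o-xylene: x = 0.962, y = 0.665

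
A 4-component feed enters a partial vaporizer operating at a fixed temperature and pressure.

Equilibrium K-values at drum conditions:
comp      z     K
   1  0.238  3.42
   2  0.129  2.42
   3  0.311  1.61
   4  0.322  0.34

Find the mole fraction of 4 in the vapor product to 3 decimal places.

y_4 = 0.218

Newton–Raphson from ψ = 0.58:
  ψ = 0.580: g = 0.1359, g' = -0.751 → ψ = 0.761
  ψ = 0.761: g = -0.0067, g' = -0.853 → ψ = 0.753
Converged at ψ = 0.753.
Compositions from xᵢ = zᵢ/(1+ψ(Kᵢ−1)), yᵢ = Kᵢxᵢ:
  1: x = 0.084, y = 0.288
  2: x = 0.062, y = 0.151
  3: x = 0.213, y = 0.343
  4: x = 0.640, y = 0.218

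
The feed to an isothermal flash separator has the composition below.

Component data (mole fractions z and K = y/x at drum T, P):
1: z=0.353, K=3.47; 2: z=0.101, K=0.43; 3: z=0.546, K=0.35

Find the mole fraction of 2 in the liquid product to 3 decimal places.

Rachford–Rice: g(ψ) = Σ zᵢ(Kᵢ−1)/(1+ψ(Kᵢ−1)) = 0.
Feasibility: ΣzᵢKᵢ = 1.459, Σzᵢ/Kᵢ = 1.897 — both > 1, two phases present.
Newton iteration, ψ⁰ = 0.39:
  ψ = 0.390: g = -0.1053, g' = -1.027 → ψ = 0.287
  ψ = 0.287: g = 0.0046, g' = -1.132 → ψ = 0.292
Converged at ψ = 0.292.
Compositions from xᵢ = zᵢ/(1+ψ(Kᵢ−1)), yᵢ = Kᵢxᵢ:
  1: x = 0.205, y = 0.712
  2: x = 0.121, y = 0.052
  3: x = 0.674, y = 0.236

x_2 = 0.121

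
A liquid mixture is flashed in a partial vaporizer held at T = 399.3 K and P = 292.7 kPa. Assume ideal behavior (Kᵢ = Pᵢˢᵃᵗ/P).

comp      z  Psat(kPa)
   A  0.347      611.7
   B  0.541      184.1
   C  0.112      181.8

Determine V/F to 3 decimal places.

V/F = 0.333

Raoult's law: Kᵢ = Pᵢˢᵃᵗ/P = Pᵢˢᵃᵗ/292.7.
  K_A = 611.7/292.7 = 2.08985, K_B = 184.1/292.7 = 0.62897, K_C = 181.8/292.7 = 0.62111
Rachford–Rice: g(V/F) = Σ zᵢ(Kᵢ−1)/(1+V/F(Kᵢ−1)) = 0.
Feasibility: ΣzᵢKᵢ = 1.135, Σzᵢ/Kᵢ = 1.206 — both > 1, two phases present.
Iterate (Newton) starting at V/F = 0.5:
  V/F = 0.500: g = -0.0540, g' = -0.309 → V/F = 0.325
  V/F = 0.325: g = 0.0025, g' = -0.342 → V/F = 0.333
Converged at V/F = 0.333.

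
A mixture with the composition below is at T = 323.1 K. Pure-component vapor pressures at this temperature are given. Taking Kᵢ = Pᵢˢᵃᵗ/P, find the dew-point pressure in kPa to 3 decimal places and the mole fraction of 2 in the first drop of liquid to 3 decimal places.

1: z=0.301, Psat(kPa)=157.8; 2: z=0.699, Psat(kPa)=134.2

Pdew = 140.526 kPa, x_2 = 0.732

At the dew point ψ → 1, so Σzᵢ/Kᵢ = 1 with Kᵢ = Pᵢˢᵃᵗ/P ⇒ 1/P = Σzᵢ/Pᵢˢᵃᵗ.
1/P = 0.301/157.8 + 0.699/134.2 = 0.007116 ⇒ P = 140.526 kPa
xᵢ = zᵢP/Pᵢˢᵃᵗ ⇒ x_2 = 0.699·140.526/134.2 = 0.732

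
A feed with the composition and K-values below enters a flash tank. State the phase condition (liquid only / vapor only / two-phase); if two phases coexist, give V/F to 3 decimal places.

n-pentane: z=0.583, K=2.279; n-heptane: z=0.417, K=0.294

two-phase, V/F = 0.500

ΣzᵢKᵢ = 1.451; Σzᵢ/Kᵢ = 1.674.
Both exceed 1, so a two-phase solution exists.
Material balance + equilibrium reduce to Σ zᵢ(Kᵢ−1)/(1+ψ(Kᵢ−1)) = 0.
Binary case is linear: z₁(K₁−1)(1+ψ(K₂−1)) + z₂(K₂−1)(1+ψ(K₁−1)) = 0
⇒ ψ = [z₁(K₁−1)+z₂(K₂−1)] / [−(K₁−1)(K₂−1)] = 0.4513/0.9030 = 0.500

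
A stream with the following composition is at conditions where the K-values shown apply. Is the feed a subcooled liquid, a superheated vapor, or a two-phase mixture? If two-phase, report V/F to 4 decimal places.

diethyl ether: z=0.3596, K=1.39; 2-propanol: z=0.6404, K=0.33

ΣzᵢKᵢ = 0.7112; Σzᵢ/Kᵢ = 2.1993.
Since ΣzᵢKᵢ < 1 the mixture is below its bubble point — single liquid phase.

subcooled liquid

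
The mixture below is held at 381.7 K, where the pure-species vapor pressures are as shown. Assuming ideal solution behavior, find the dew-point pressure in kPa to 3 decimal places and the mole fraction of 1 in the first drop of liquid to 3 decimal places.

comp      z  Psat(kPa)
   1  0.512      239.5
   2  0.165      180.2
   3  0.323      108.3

Pdew = 165.676 kPa, x_1 = 0.354

At the dew point ψ → 1, so Σzᵢ/Kᵢ = 1 with Kᵢ = Pᵢˢᵃᵗ/P ⇒ 1/P = Σzᵢ/Pᵢˢᵃᵗ.
1/P = 0.512/239.5 + 0.165/180.2 + 0.323/108.3 = 0.006036 ⇒ P = 165.676 kPa
xᵢ = zᵢP/Pᵢˢᵃᵗ ⇒ x_1 = 0.512·165.676/239.5 = 0.354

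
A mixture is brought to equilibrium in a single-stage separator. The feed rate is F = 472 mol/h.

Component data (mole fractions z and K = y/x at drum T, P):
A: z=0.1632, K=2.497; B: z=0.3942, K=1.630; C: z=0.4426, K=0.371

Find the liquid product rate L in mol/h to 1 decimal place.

Rachford–Rice: g(ψ) = Σ zᵢ(Kᵢ−1)/(1+ψ(Kᵢ−1)) = 0.
Check two-phase: ΣzᵢKᵢ = 1.2143 > 1 and Σzᵢ/Kᵢ = 1.5002 > 1, so g(0) = 0.2143 > 0 and g(1) = -0.5002 < 0.
Newton–Raphson from ψ = 0.65:
  ψ = 0.6500: g = -0.17092, g' = -0.6738 → ψ = 0.3963
  ψ = 0.3963: g = -0.01878, g' = -0.5550 → ψ = 0.3625
  ψ = 0.3625: g = -0.00007, g' = -0.5512 → ψ = 0.3624
Converged at ψ = 0.3624.
Then V = ψ·F = 0.3624·472 = 171.0 mol/h and L = F − V = 301.0 mol/h.

L = 301.0 mol/h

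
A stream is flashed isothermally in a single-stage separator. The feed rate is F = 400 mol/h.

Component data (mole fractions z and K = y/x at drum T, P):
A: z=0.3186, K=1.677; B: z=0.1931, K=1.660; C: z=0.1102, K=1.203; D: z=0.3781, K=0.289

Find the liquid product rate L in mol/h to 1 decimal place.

L = 310.4 mol/h

Material balance + equilibrium reduce to Σ zᵢ(Kᵢ−1)/(1+V/F(Kᵢ−1)) = 0.
g(0) = ΣzᵢKᵢ − 1 = 0.0967 and g(1) = 1 − Σzᵢ/Kᵢ = -0.7062, so a root lies in (0, 1).
Newton iteration, V/F⁰ = 0.5:
  V/F = 0.5000: g = -0.13983, g' = -0.5930 → V/F = 0.2642
  V/F = 0.2642: g = -0.01827, g' = -0.4599 → V/F = 0.2244
  V/F = 0.2244: g = -0.00023, g' = -0.4486 → V/F = 0.2239
Converged at V/F = 0.2239.
Then V = V/F·F = 0.2239·400 = 89.6 mol/h and L = F − V = 310.4 mol/h.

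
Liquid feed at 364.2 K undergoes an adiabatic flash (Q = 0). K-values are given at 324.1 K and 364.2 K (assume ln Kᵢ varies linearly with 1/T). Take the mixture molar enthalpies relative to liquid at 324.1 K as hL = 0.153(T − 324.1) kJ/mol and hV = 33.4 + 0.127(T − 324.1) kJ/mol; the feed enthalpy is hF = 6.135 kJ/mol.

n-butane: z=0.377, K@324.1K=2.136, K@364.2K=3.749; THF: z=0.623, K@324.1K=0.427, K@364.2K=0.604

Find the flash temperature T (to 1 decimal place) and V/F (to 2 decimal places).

Adiabatic flash: solve Rachford–Rice at each trial T, then check hF = ψ·hV(T) + (1−ψ)·hL(T).
  T = 324.1 K: K = (2.136, 0.427), RR gives ψ = 0.110, H_out = 3.658 kJ/mol
  T = 364.2 K: K = (3.749, 0.604), RR gives ψ = 0.725, H_out = 29.607 kJ/mol
  T = 344.1 K: K = (2.875, 0.513), RR gives ψ = 0.441, H_out = 17.574 kJ/mol
  T = 334.1 K: K = (2.489, 0.469), RR gives ψ = 0.292, H_out = 11.202 kJ/mol
  T = 329.1 K: K = (2.308, 0.448), RR gives ψ = 0.207, H_out = 7.643 kJ/mol
  T = 326.6 K: K = (2.221, 0.437), RR gives ψ = 0.160, H_out = 5.715 kJ/mol
  T = 327.9 K: K = (2.266, 0.443), RR gives ψ = 0.185, H_out = 6.732 kJ/mol
Linear interpolation between T = 326.6 (H_out = 5.715) and T = 327.9 (H_out = 6.732) on hF = 6.135 gives T ≈ 327.1 K, at which ψ = 0.17.

T = 327.1 K, V/F = 0.17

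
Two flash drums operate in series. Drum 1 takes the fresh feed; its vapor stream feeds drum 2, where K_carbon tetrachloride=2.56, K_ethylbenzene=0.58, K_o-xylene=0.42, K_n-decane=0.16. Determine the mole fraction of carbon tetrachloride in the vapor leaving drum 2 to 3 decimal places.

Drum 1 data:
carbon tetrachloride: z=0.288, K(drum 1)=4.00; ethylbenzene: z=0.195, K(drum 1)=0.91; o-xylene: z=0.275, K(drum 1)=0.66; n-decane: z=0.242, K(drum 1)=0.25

y_carbon tetrachloride (drum 2) = 0.700

Drum 1:
Let ψ₁ = V/F and solve Σ zᵢ(Kᵢ−1)/(1+ψ₁(Kᵢ−1)) = 0.
g(0) = ΣzᵢKᵢ − 1 = 0.571 and g(1) = 1 − Σzᵢ/Kᵢ = -0.671, so a root lies in (0, 1).
Newton iteration, ψ₁⁰ = 0.5:
  ψ₁ = 0.500: g = -0.0758, g' = -0.811 → ψ₁ = 0.407
  ψ₁ = 0.407: g = 0.0015, g' = -0.852 → ψ₁ = 0.408
Converged at ψ₁ = 0.408.
Drum-1 compositions:
  carbon tetrachloride: x = 0.129, y = 0.518
  ethylbenzene: x = 0.202, y = 0.184
  o-xylene: x = 0.319, y = 0.211
  n-decane: x = 0.349, y = 0.087
Drum-2 feed = drum-1 vapor: z₂ = (0.5178, 0.1842, 0.2108, 0.0872).
Drum 2:
Rachford–Rice: g(ψ₂) = Σ zᵢ(Kᵢ−1)/(1+ψ₂(Kᵢ−1)) = 0.
Check two-phase: ΣzᵢKᵢ = 1.535 > 1 and Σzᵢ/Kᵢ = 1.567 > 1, so g(0) = 0.535 > 0 and g(1) = -0.567 < 0.
Newton iteration, ψ₂⁰ = 0.5:
  ψ₂ = 0.500: g = 0.0574, g' = -0.773 → ψ₂ = 0.574
  ψ₂ = 0.574: g = -0.0007, g' = -0.796 → ψ₂ = 0.573
Converged at ψ₂ = 0.573.
  carbon tetrachloride: x = 0.273, y = 0.700
  ethylbenzene: x = 0.243, y = 0.141
  o-xylene: x = 0.316, y = 0.133
  n-decane: x = 0.168, y = 0.027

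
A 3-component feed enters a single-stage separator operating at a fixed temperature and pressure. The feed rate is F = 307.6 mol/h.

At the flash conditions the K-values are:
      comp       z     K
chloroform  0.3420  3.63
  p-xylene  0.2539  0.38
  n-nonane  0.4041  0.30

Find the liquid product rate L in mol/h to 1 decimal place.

L = 227.5 mol/h

Rachford–Rice: g(β) = Σ zᵢ(Kᵢ−1)/(1+β(Kᵢ−1)) = 0.
Feasibility: ΣzᵢKᵢ = 1.4592, Σzᵢ/Kᵢ = 2.1094 — both > 1, two phases present.
Newton iteration, β⁰ = 0.45:
  β = 0.4500: g = -0.21935, g' = -1.1059 → β = 0.2517
  β = 0.2517: g = 0.01136, g' = -1.2853 → β = 0.2605
  β = 0.2605: g = 0.00008, g' = -1.2681 → β = 0.2606
Converged at β = 0.2606.
Then V = β·F = 0.2606·307.6 = 80.1 mol/h and L = F − V = 227.5 mol/h.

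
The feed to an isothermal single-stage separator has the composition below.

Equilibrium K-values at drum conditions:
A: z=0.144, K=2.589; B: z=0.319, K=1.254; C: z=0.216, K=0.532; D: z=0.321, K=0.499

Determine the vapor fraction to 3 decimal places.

ψ = 0.103

Rachford–Rice: g(ψ) = Σ zᵢ(Kᵢ−1)/(1+ψ(Kᵢ−1)) = 0.
Feasibility: ΣzᵢKᵢ = 1.048, Σzᵢ/Kᵢ = 1.359 — both > 1, two phases present.
Iterate (Newton) starting at ψ = 0.32:
  ψ = 0.320: g = -0.0838, g' = -0.357 → ψ = 0.085
  ψ = 0.085: g = 0.0075, g' = -0.441 → ψ = 0.102
  ψ = 0.102: g = 0.0001, g' = -0.430 → ψ = 0.103
Converged at ψ = 0.103.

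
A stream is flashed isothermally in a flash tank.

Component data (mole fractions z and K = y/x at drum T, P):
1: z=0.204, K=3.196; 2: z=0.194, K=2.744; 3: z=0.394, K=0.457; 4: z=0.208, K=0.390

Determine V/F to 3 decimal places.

Iterate (Newton) starting at V/F = 0.5:
  V/F = 0.500: g = -0.0820, g' = -0.771 → V/F = 0.394
  V/F = 0.394: g = 0.0018, g' = -0.812 → V/F = 0.396
Converged at V/F = 0.396.

V/F = 0.396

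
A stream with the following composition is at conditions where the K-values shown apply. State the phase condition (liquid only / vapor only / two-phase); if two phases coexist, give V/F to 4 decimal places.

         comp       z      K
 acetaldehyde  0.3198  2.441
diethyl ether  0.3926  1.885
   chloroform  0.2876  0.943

ΣzᵢKᵢ = 1.7919; Σzᵢ/Kᵢ = 0.6443.
Since Σzᵢ/Kᵢ < 1 the mixture is above its dew point — single vapor phase.

vapor only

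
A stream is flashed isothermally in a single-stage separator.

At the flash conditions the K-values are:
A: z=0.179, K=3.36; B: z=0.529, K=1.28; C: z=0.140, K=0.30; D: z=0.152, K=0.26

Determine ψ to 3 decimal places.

Newton–Raphson from ψ = 0.53:
  ψ = 0.530: g = -0.0242, g' = -0.627 → ψ = 0.491
Converged at ψ = 0.491.

ψ = 0.491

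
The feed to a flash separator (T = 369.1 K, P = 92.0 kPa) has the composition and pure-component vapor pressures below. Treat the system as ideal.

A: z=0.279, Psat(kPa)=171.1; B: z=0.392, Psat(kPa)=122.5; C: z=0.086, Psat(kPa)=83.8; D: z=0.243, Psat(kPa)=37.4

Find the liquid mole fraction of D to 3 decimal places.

x_D = 0.416

Raoult's law: Kᵢ = Pᵢˢᵃᵗ/P = Pᵢˢᵃᵗ/92.0.
  K_A = 171.1/92.0 = 1.85978, K_B = 122.5/92.0 = 1.33152, K_C = 83.8/92.0 = 0.91087, K_D = 37.4/92.0 = 0.40652
Rachford–Rice: g(V/F) = Σ zᵢ(Kᵢ−1)/(1+V/F(Kᵢ−1)) = 0.
g(0) = ΣzᵢKᵢ − 1 = 0.218 and g(1) = 1 − Σzᵢ/Kᵢ = -0.137, so a root lies in (0, 1).
Newton iteration, V/F⁰ = 0.5:
  V/F = 0.500: g = 0.0661, g' = -0.306 → V/F = 0.716
  V/F = 0.716: g = -0.0054, g' = -0.367 → V/F = 0.701
Converged at V/F = 0.701.
Compositions from xᵢ = zᵢ/(1+V/F(Kᵢ−1)), yᵢ = Kᵢxᵢ:
  A: x = 0.174, y = 0.324
  B: x = 0.318, y = 0.424
  C: x = 0.092, y = 0.084
  D: x = 0.416, y = 0.169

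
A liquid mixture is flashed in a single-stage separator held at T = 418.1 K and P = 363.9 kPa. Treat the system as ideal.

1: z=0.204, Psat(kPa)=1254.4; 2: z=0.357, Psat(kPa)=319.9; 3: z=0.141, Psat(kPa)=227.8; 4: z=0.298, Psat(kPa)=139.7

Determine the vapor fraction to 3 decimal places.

Raoult's law: Kᵢ = Pᵢˢᵃᵗ/P = Pᵢˢᵃᵗ/363.9.
  K_1 = 1254.4/363.9 = 3.44710, K_2 = 319.9/363.9 = 0.87909, K_3 = 227.8/363.9 = 0.62600, K_4 = 139.7/363.9 = 0.38390
Rachford–Rice: g(ψ) = Σ zᵢ(Kᵢ−1)/(1+ψ(Kᵢ−1)) = 0.
Check two-phase: ΣzᵢKᵢ = 1.220 > 1 and Σzᵢ/Kᵢ = 1.467 > 1, so g(0) = 0.220 > 0 and g(1) = -0.467 < 0.
Newton iteration, ψ⁰ = 0.5:
  ψ = 0.500: g = -0.1516, g' = -0.519 → ψ = 0.208
  ψ = 0.208: g = 0.0189, g' = -0.714 → ψ = 0.234
  ψ = 0.234: g = 0.0005, g' = -0.677 → ψ = 0.235
Converged at ψ = 0.235.

ψ = 0.235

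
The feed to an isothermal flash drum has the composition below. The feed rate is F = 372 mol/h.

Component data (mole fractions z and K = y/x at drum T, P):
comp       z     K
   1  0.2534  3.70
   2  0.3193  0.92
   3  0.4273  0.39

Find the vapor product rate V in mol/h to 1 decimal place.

V = 127.3 mol/h

Rachford–Rice: g(β) = Σ zᵢ(Kᵢ−1)/(1+β(Kᵢ−1)) = 0.
Check two-phase: ΣzᵢKᵢ = 1.3980 > 1 and Σzᵢ/Kᵢ = 1.5112 > 1, so g(0) = 0.3980 > 0 and g(1) = -0.5112 < 0.
Newton–Raphson from β = 0.5:
  β = 0.5000: g = -0.11051, g' = -0.6659 → β = 0.3340
  β = 0.3340: g = 0.00613, g' = -0.7636 → β = 0.3421
Converged at β = 0.3421.
Then V = β·F = 0.3421·372 = 127.3 mol/h and L = F − V = 244.7 mol/h.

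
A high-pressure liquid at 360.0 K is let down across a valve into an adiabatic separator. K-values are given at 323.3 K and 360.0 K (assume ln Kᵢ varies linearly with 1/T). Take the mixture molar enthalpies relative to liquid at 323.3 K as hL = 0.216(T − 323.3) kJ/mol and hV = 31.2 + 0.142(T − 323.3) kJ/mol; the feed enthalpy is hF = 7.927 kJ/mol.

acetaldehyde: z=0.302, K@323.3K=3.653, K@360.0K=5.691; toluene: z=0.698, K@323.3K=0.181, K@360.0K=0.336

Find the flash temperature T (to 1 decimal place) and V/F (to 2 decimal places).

T = 335.3 K, V/F = 0.18

Adiabatic flash: solve Rachford–Rice at each trial T, then check hF = ψ·hV(T) + (1−ψ)·hL(T).
  T = 323.3 K: K = (3.653, 0.181), RR gives ψ = 0.106, H_out = 3.296 kJ/mol
  T = 360.0 K: K = (5.691, 0.336), RR gives ψ = 0.306, H_out = 16.644 kJ/mol
  T = 341.6 K: K = (4.611, 0.251), RR gives ψ = 0.210, H_out = 10.211 kJ/mol
  T = 332.5 K: K = (4.120, 0.214), RR gives ψ = 0.161, H_out = 6.887 kJ/mol
  T = 337.1 K: K = (4.365, 0.232), RR gives ψ = 0.186, H_out = 8.588 kJ/mol
  T = 334.8 K: K = (4.242, 0.223), RR gives ψ = 0.173, H_out = 7.744 kJ/mol
Linear interpolation between T = 334.8 (H_out = 7.744) and T = 337.1 (H_out = 8.588) on hF = 7.927 gives T ≈ 335.3 K, at which ψ = 0.18.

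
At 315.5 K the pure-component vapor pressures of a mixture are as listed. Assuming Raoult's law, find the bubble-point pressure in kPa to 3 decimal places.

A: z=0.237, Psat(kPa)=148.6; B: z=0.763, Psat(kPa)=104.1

Pbub = 114.646 kPa

At the bubble point ψ → 0, so ΣzᵢKᵢ = 1 with Kᵢ = Pᵢˢᵃᵗ/P ⇒ P = ΣzᵢPᵢˢᵃᵗ.
P = 0.237·148.6 + 0.763·104.1 = 114.646 kPa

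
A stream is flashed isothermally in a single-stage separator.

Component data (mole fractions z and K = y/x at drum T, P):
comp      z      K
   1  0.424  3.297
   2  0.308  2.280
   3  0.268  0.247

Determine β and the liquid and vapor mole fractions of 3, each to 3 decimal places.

β = 0.822, x_3 = 0.703, y_3 = 0.174

Material balance + equilibrium reduce to Σ zᵢ(Kᵢ−1)/(1+β(Kᵢ−1)) = 0.
Check two-phase: ΣzᵢKᵢ = 2.166 > 1 and Σzᵢ/Kᵢ = 1.349 > 1, so g(0) = 1.166 > 0 and g(1) = -0.349 < 0.
Newton iteration, β⁰ = 0.5:
  β = 0.500: g = 0.3700, g' = -1.063 → β = 0.848
  β = 0.848: g = -0.0390, g' = -1.537 → β = 0.823
  β = 0.823: g = -0.0013, g' = -1.437 → β = 0.822
Converged at β = 0.822.
Compositions from xᵢ = zᵢ/(1+β(Kᵢ−1)), yᵢ = Kᵢxᵢ:
  1: x = 0.147, y = 0.484
  2: x = 0.150, y = 0.342
  3: x = 0.703, y = 0.174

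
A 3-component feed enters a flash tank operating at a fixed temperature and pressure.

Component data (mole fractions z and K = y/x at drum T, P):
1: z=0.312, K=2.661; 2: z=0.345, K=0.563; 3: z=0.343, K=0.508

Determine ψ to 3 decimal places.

ψ = 0.257

Let ψ = V/F and solve Σ zᵢ(Kᵢ−1)/(1+ψ(Kᵢ−1)) = 0.
g(0) = ΣzᵢKᵢ − 1 = 0.199 and g(1) = 1 − Σzᵢ/Kᵢ = -0.405, so a root lies in (0, 1).
Newton iteration, ψ⁰ = 0.5:
  ψ = 0.500: g = -0.1336, g' = -0.511 → ψ = 0.238
  ψ = 0.238: g = 0.0117, g' = -0.630 → ψ = 0.257
Converged at ψ = 0.257.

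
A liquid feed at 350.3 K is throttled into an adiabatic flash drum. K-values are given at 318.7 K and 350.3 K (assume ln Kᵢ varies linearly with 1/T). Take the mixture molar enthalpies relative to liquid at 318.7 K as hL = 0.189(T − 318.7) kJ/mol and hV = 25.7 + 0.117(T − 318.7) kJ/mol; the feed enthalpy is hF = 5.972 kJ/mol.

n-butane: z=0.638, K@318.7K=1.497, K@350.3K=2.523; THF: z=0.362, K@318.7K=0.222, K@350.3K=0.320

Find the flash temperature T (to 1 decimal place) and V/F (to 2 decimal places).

T = 321.9 K, V/F = 0.21

Adiabatic flash: solve Rachford–Rice at each trial T, then check hF = ψ·hV(T) + (1−ψ)·hL(T).
  T = 318.7 K: K = (1.497, 0.222), RR gives ψ = 0.092, H_out = 2.356 kJ/mol
  T = 350.3 K: K = (2.523, 0.320), RR gives ψ = 0.701, H_out = 22.383 kJ/mol
  T = 334.5 K: K = (1.968, 0.269), RR gives ψ = 0.498, H_out = 15.229 kJ/mol
  T = 326.6 K: K = (1.722, 0.245), RR gives ψ = 0.343, H_out = 10.124 kJ/mol
  T = 322.6 K: K = (1.605, 0.233), RR gives ψ = 0.234, H_out = 6.688 kJ/mol
  T = 320.6 K: K = (1.549, 0.227), RR gives ψ = 0.167, H_out = 4.620 kJ/mol
Linear interpolation between T = 320.6 (H_out = 4.620) and T = 322.6 (H_out = 6.688) on hF = 5.972 gives T ≈ 321.9 K, at which ψ = 0.21.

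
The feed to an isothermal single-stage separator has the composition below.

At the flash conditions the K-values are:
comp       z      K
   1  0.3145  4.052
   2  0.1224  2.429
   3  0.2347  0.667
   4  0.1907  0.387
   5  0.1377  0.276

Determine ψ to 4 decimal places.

ψ = 0.5710

Iterate (Newton) starting at ψ = 0.5:
  ψ = 0.5000: g = 0.06341, g' = -0.9079 → ψ = 0.5698
  ψ = 0.5698: g = 0.00100, g' = -0.8844 → ψ = 0.5710
Converged at ψ = 0.5710.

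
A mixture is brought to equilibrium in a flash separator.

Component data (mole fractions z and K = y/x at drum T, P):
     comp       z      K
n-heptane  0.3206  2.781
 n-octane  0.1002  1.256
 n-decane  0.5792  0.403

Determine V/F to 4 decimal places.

Material balance + equilibrium reduce to Σ zᵢ(Kᵢ−1)/(1+V/F(Kᵢ−1)) = 0.
g(0) = ΣzᵢKᵢ − 1 = 0.2509 and g(1) = 1 − Σzᵢ/Kᵢ = -0.6323, so a root lies in (0, 1).
Iterate (Newton) starting at V/F = 0.63:
  V/F = 0.6300: g = -0.26307, g' = -0.7611 → V/F = 0.2843
  V/F = 0.2843: g = -0.01352, g' = -0.7533 → V/F = 0.2664
  V/F = 0.2664: g = 0.00011, g' = -0.7654 → V/F = 0.2665
Converged at V/F = 0.2665.

V/F = 0.2665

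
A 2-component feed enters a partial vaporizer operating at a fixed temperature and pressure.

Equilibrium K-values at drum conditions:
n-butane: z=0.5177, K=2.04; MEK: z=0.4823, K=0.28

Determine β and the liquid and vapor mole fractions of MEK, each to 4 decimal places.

β = 0.2553, x_MEK = 0.5909, y_MEK = 0.1655

Rachford–Rice: g(β) = Σ zᵢ(Kᵢ−1)/(1+β(Kᵢ−1)) = 0.
g(0) = ΣzᵢKᵢ − 1 = 0.1912 and g(1) = 1 − Σzᵢ/Kᵢ = -0.9763, so a root lies in (0, 1).
Binary case is linear: z₁(K₁−1)(1+β(K₂−1)) + z₂(K₂−1)(1+β(K₁−1)) = 0
⇒ β = [z₁(K₁−1)+z₂(K₂−1)] / [−(K₁−1)(K₂−1)] = 0.19115/0.74880 = 0.2553
Compositions from xᵢ = zᵢ/(1+β(Kᵢ−1)), yᵢ = Kᵢxᵢ:
  n-butane: x = 0.4091, y = 0.8345
  MEK: x = 0.5909, y = 0.1655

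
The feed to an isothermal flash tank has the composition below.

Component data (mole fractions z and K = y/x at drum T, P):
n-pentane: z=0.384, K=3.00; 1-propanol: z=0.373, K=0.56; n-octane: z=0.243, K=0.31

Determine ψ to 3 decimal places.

Rachford–Rice: g(ψ) = Σ zᵢ(Kᵢ−1)/(1+ψ(Kᵢ−1)) = 0.
Feasibility: ΣzᵢKᵢ = 1.436, Σzᵢ/Kᵢ = 1.578 — both > 1, two phases present.
Iterate (Newton) starting at ψ = 0.5:
  ψ = 0.500: g = -0.0824, g' = -0.772 → ψ = 0.393
  ψ = 0.393: g = 0.0013, g' = -0.805 → ψ = 0.395
Converged at ψ = 0.395.

ψ = 0.395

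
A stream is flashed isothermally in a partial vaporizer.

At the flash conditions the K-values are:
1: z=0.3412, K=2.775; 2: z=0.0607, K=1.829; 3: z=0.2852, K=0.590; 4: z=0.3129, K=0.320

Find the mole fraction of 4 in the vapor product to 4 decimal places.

y_4 = 0.1309

Let ψ = V/F and solve Σ zᵢ(Kᵢ−1)/(1+ψ(Kᵢ−1)) = 0.
g(0) = ΣzᵢKᵢ − 1 = 0.3262 and g(1) = 1 − Σzᵢ/Kᵢ = -0.6173, so a root lies in (0, 1).
Iterate (Newton) starting at ψ = 0.6:
  ψ = 0.6000: g = -0.18761, g' = -0.7679 → ψ = 0.3557
  ψ = 0.3557: g = -0.00744, g' = -0.7463 → ψ = 0.3457
Converged at ψ = 0.3457.
Compositions from xᵢ = zᵢ/(1+ψ(Kᵢ−1)), yᵢ = Kᵢxᵢ:
  1: x = 0.2114, y = 0.5867
  2: x = 0.0472, y = 0.0863
  3: x = 0.3323, y = 0.1961
  4: x = 0.4091, y = 0.1309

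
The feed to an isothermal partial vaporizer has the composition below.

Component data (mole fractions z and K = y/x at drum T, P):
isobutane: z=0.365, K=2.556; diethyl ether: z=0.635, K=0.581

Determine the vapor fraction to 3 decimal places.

Let ψ = V/F and solve Σ zᵢ(Kᵢ−1)/(1+ψ(Kᵢ−1)) = 0.
Feasibility: ΣzᵢKᵢ = 1.302, Σzᵢ/Kᵢ = 1.236 — both > 1, two phases present.
Newton–Raphson from ψ = 0.5:
  ψ = 0.500: g = -0.0172, g' = -0.458 → ψ = 0.463
Converged at ψ = 0.463.

ψ = 0.463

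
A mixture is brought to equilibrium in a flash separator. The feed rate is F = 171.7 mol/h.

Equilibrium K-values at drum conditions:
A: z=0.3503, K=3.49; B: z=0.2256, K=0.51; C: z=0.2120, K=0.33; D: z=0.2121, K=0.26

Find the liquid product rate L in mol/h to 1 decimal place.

L = 121.7 mol/h

Rachford–Rice: g(ψ) = Σ zᵢ(Kᵢ−1)/(1+ψ(Kᵢ−1)) = 0.
g(0) = ΣzᵢKᵢ − 1 = 0.4627 and g(1) = 1 − Σzᵢ/Kᵢ = -1.0009, so a root lies in (0, 1).
Iterate (Newton) starting at ψ = 0.5:
  ψ = 0.5000: g = -0.22061, g' = -1.0338 → ψ = 0.2866
  ψ = 0.2866: g = 0.00541, g' = -1.1458 → ψ = 0.2913
Converged at ψ = 0.2913.
Then V = ψ·F = 0.2913·171.7 = 50.0 mol/h and L = F − V = 121.7 mol/h.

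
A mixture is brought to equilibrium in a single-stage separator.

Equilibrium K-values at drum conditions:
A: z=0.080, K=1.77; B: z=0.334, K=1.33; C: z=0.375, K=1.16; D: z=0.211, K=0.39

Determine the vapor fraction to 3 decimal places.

Newton iteration, ψ⁰ = 0.58:
  ψ = 0.580: g = -0.0092, g' = -0.244 → ψ = 0.542
Converged at ψ = 0.542.

ψ = 0.542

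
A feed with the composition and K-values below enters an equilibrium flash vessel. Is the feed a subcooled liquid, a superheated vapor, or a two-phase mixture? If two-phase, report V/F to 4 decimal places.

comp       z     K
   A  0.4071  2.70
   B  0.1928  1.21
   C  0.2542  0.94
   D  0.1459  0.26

two-phase, V/F = 0.8629

ΣzᵢKᵢ = 1.6093; Σzᵢ/Kᵢ = 1.1417.
Both exceed 1, so a two-phase solution exists.
Material balance + equilibrium reduce to Σ zᵢ(Kᵢ−1)/(1+ψ(Kᵢ−1)) = 0.
Newton iteration, ψ⁰ = 0.48:
  ψ = 0.4800: g = 0.23473, g' = -0.5569 → ψ = 0.9015
  ψ = 0.9015: g = -0.03314, g' = -0.9114 → ψ = 0.8651
  ψ = 0.8651: g = -0.00179, g' = -0.8170 → ψ = 0.8629
Converged at ψ = 0.8629.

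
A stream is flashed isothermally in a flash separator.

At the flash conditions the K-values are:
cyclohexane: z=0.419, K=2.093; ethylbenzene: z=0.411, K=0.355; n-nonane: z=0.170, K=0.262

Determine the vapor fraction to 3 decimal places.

Iterate (Newton) starting at ψ = 0.5:
  ψ = 0.500: g = -0.2940, g' = -0.814 → ψ = 0.139
  ψ = 0.139: g = -0.0334, g' = -0.699 → ψ = 0.091
  ψ = 0.091: g = 0.0003, g' = -0.713 → ψ = 0.092
Converged at ψ = 0.092.

ψ = 0.092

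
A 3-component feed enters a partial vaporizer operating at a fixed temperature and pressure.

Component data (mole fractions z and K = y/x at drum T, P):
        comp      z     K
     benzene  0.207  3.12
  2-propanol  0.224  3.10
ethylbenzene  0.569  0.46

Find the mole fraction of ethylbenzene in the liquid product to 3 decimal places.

x_ethylbenzene = 0.796

Rachford–Rice: g(ψ) = Σ zᵢ(Kᵢ−1)/(1+ψ(Kᵢ−1)) = 0.
Check two-phase: ΣzᵢKᵢ = 1.602 > 1 and Σzᵢ/Kᵢ = 1.376 > 1, so g(0) = 0.602 > 0 and g(1) = -0.376 < 0.
Newton iteration, ψ⁰ = 0.64:
  ψ = 0.640: g = -0.0826, g' = -0.735 → ψ = 0.528
Converged at ψ = 0.528.
Compositions from xᵢ = zᵢ/(1+ψ(Kᵢ−1)), yᵢ = Kᵢxᵢ:
  benzene: x = 0.098, y = 0.305
  2-propanol: x = 0.106, y = 0.329
  ethylbenzene: x = 0.796, y = 0.366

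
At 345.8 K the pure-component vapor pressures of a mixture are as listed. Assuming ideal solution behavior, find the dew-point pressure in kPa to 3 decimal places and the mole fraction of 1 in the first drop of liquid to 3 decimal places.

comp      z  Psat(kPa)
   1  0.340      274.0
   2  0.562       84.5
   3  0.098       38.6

At the dew point ψ → 1, so Σzᵢ/Kᵢ = 1 with Kᵢ = Pᵢˢᵃᵗ/P ⇒ 1/P = Σzᵢ/Pᵢˢᵃᵗ.
1/P = 0.340/274.0 + 0.562/84.5 + 0.098/38.6 = 0.010431 ⇒ P = 95.872 kPa
xᵢ = zᵢP/Pᵢˢᵃᵗ ⇒ x_1 = 0.340·95.872/274.0 = 0.119

Pdew = 95.872 kPa, x_1 = 0.119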